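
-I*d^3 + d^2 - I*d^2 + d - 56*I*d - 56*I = (d - 7*I)*(d + 8*I)*(-I*d - I)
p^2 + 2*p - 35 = (p - 5)*(p + 7)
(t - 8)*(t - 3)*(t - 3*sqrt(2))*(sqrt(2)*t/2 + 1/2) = sqrt(2)*t^4/2 - 11*sqrt(2)*t^3/2 - 5*t^3/2 + 21*sqrt(2)*t^2/2 + 55*t^2/2 - 60*t + 33*sqrt(2)*t/2 - 36*sqrt(2)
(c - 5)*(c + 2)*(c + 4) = c^3 + c^2 - 22*c - 40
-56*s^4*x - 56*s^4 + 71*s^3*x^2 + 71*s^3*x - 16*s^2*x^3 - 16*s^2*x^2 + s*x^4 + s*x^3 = (-8*s + x)*(-7*s + x)*(-s + x)*(s*x + s)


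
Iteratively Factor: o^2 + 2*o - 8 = (o + 4)*(o - 2)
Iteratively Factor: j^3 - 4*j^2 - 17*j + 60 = (j - 3)*(j^2 - j - 20) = (j - 5)*(j - 3)*(j + 4)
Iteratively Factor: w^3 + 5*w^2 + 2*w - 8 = (w + 4)*(w^2 + w - 2) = (w + 2)*(w + 4)*(w - 1)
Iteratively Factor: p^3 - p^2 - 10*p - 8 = (p + 1)*(p^2 - 2*p - 8) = (p + 1)*(p + 2)*(p - 4)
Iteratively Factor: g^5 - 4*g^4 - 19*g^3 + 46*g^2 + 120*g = (g + 3)*(g^4 - 7*g^3 + 2*g^2 + 40*g) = (g - 4)*(g + 3)*(g^3 - 3*g^2 - 10*g) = g*(g - 4)*(g + 3)*(g^2 - 3*g - 10) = g*(g - 5)*(g - 4)*(g + 3)*(g + 2)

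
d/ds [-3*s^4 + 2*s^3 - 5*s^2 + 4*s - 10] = -12*s^3 + 6*s^2 - 10*s + 4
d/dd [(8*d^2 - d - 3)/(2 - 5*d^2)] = (-5*d^2 + 2*d - 2)/(25*d^4 - 20*d^2 + 4)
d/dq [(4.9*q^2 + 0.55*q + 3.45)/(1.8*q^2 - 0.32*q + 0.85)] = (-2.558*q^2 - 4.09*q + 1.5715)/(3.24*q^4 - 1.152*q^3 + 3.1624*q^2 - 0.544*q + 0.7225)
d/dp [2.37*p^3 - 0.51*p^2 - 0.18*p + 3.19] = 7.11*p^2 - 1.02*p - 0.18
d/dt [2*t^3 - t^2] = 2*t*(3*t - 1)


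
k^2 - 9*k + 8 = (k - 8)*(k - 1)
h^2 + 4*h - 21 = (h - 3)*(h + 7)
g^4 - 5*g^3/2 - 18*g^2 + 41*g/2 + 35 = (g - 5)*(g - 2)*(g + 1)*(g + 7/2)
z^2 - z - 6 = (z - 3)*(z + 2)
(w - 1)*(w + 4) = w^2 + 3*w - 4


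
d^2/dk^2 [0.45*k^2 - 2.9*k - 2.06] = 0.900000000000000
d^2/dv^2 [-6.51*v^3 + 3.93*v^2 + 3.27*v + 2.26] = 7.86 - 39.06*v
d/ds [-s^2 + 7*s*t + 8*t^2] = -2*s + 7*t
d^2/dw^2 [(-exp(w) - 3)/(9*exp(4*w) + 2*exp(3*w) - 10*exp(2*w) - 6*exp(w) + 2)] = (-729*exp(8*w) - 4086*exp(7*w) - 1078*exp(6*w) + 2706*exp(5*w) + 746*exp(4*w) - 152*exp(3*w) - 552*exp(2*w) - 360*exp(w) - 40)*exp(w)/(729*exp(12*w) + 486*exp(11*w) - 2322*exp(10*w) - 2530*exp(9*w) + 2418*exp(8*w) + 3984*exp(7*w) - 364*exp(6*w) - 2472*exp(5*w) - 516*exp(4*w) + 528*exp(3*w) + 96*exp(2*w) - 72*exp(w) + 8)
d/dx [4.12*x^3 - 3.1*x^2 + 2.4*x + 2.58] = 12.36*x^2 - 6.2*x + 2.4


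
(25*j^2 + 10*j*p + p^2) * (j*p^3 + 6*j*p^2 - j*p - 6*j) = 25*j^3*p^3 + 150*j^3*p^2 - 25*j^3*p - 150*j^3 + 10*j^2*p^4 + 60*j^2*p^3 - 10*j^2*p^2 - 60*j^2*p + j*p^5 + 6*j*p^4 - j*p^3 - 6*j*p^2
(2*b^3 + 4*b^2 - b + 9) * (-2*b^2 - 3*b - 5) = -4*b^5 - 14*b^4 - 20*b^3 - 35*b^2 - 22*b - 45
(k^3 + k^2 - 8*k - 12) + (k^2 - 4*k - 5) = k^3 + 2*k^2 - 12*k - 17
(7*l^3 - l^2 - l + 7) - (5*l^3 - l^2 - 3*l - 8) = 2*l^3 + 2*l + 15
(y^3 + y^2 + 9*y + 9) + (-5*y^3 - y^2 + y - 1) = -4*y^3 + 10*y + 8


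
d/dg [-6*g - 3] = -6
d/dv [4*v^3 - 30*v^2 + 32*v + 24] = 12*v^2 - 60*v + 32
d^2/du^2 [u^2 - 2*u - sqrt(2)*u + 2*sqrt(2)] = 2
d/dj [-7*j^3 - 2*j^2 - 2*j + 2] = -21*j^2 - 4*j - 2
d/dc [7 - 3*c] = -3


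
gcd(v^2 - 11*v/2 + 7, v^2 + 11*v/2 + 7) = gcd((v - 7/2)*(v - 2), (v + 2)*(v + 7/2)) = 1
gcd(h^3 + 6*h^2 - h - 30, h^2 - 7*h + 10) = h - 2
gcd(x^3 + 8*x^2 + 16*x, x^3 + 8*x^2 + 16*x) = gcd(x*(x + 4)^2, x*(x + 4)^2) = x^3 + 8*x^2 + 16*x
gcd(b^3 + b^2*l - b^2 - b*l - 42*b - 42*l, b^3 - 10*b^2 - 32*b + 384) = b + 6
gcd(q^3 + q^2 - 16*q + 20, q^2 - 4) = q - 2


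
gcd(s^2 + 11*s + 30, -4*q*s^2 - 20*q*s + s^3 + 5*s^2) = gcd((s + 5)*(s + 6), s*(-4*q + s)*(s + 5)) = s + 5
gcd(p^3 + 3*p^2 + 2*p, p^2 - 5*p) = p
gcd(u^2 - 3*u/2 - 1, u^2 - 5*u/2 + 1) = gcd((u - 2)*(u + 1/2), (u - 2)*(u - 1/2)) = u - 2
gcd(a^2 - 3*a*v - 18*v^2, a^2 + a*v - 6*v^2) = a + 3*v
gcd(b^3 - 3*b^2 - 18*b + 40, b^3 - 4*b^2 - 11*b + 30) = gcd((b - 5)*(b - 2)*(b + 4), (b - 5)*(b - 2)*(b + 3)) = b^2 - 7*b + 10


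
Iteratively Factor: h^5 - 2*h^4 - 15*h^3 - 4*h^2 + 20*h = (h)*(h^4 - 2*h^3 - 15*h^2 - 4*h + 20) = h*(h - 5)*(h^3 + 3*h^2 - 4) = h*(h - 5)*(h + 2)*(h^2 + h - 2) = h*(h - 5)*(h + 2)^2*(h - 1)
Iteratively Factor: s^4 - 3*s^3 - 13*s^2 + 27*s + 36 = (s + 3)*(s^3 - 6*s^2 + 5*s + 12) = (s + 1)*(s + 3)*(s^2 - 7*s + 12) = (s - 4)*(s + 1)*(s + 3)*(s - 3)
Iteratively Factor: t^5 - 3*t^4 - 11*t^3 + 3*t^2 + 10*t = (t + 2)*(t^4 - 5*t^3 - t^2 + 5*t) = (t - 5)*(t + 2)*(t^3 - t) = (t - 5)*(t + 1)*(t + 2)*(t^2 - t) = (t - 5)*(t - 1)*(t + 1)*(t + 2)*(t)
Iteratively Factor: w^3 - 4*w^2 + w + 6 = (w - 2)*(w^2 - 2*w - 3) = (w - 2)*(w + 1)*(w - 3)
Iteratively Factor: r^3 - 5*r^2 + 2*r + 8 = (r + 1)*(r^2 - 6*r + 8) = (r - 2)*(r + 1)*(r - 4)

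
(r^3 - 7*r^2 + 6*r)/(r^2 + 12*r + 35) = r*(r^2 - 7*r + 6)/(r^2 + 12*r + 35)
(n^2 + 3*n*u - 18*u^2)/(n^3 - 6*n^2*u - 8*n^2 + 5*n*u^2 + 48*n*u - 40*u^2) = (n^2 + 3*n*u - 18*u^2)/(n^3 - 6*n^2*u - 8*n^2 + 5*n*u^2 + 48*n*u - 40*u^2)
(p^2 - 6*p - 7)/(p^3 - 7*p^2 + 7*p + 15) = (p - 7)/(p^2 - 8*p + 15)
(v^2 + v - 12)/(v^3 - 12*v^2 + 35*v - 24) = (v + 4)/(v^2 - 9*v + 8)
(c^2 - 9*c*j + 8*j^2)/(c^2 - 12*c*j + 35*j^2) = (c^2 - 9*c*j + 8*j^2)/(c^2 - 12*c*j + 35*j^2)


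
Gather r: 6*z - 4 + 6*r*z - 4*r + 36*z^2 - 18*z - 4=r*(6*z - 4) + 36*z^2 - 12*z - 8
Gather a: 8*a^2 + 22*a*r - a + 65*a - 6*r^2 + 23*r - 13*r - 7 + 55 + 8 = 8*a^2 + a*(22*r + 64) - 6*r^2 + 10*r + 56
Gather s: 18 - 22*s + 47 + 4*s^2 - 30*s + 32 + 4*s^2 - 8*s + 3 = 8*s^2 - 60*s + 100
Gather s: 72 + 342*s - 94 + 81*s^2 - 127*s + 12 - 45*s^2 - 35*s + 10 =36*s^2 + 180*s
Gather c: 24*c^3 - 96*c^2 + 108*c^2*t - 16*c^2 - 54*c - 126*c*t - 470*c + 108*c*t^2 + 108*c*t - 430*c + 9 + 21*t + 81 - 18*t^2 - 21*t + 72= 24*c^3 + c^2*(108*t - 112) + c*(108*t^2 - 18*t - 954) - 18*t^2 + 162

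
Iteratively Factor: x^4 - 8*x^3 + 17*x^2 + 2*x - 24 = (x - 2)*(x^3 - 6*x^2 + 5*x + 12) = (x - 2)*(x + 1)*(x^2 - 7*x + 12) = (x - 4)*(x - 2)*(x + 1)*(x - 3)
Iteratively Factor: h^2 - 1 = (h + 1)*(h - 1)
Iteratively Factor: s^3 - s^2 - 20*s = (s)*(s^2 - s - 20) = s*(s + 4)*(s - 5)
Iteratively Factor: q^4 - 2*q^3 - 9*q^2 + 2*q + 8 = (q - 1)*(q^3 - q^2 - 10*q - 8) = (q - 4)*(q - 1)*(q^2 + 3*q + 2) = (q - 4)*(q - 1)*(q + 2)*(q + 1)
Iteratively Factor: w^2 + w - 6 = (w + 3)*(w - 2)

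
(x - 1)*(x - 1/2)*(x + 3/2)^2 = x^4 + 3*x^3/2 - 7*x^2/4 - 15*x/8 + 9/8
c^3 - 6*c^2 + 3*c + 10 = (c - 5)*(c - 2)*(c + 1)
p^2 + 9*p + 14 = (p + 2)*(p + 7)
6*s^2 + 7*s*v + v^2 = (s + v)*(6*s + v)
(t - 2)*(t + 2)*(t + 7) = t^3 + 7*t^2 - 4*t - 28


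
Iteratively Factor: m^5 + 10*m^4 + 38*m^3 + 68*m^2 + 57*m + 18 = (m + 2)*(m^4 + 8*m^3 + 22*m^2 + 24*m + 9) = (m + 2)*(m + 3)*(m^3 + 5*m^2 + 7*m + 3) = (m + 1)*(m + 2)*(m + 3)*(m^2 + 4*m + 3) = (m + 1)*(m + 2)*(m + 3)^2*(m + 1)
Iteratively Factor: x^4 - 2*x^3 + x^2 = (x - 1)*(x^3 - x^2) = (x - 1)^2*(x^2) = x*(x - 1)^2*(x)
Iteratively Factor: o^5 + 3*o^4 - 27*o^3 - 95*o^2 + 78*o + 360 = (o - 5)*(o^4 + 8*o^3 + 13*o^2 - 30*o - 72) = (o - 5)*(o - 2)*(o^3 + 10*o^2 + 33*o + 36) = (o - 5)*(o - 2)*(o + 3)*(o^2 + 7*o + 12) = (o - 5)*(o - 2)*(o + 3)*(o + 4)*(o + 3)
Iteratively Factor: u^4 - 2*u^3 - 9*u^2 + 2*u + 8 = (u - 4)*(u^3 + 2*u^2 - u - 2) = (u - 4)*(u - 1)*(u^2 + 3*u + 2) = (u - 4)*(u - 1)*(u + 2)*(u + 1)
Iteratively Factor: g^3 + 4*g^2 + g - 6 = (g + 2)*(g^2 + 2*g - 3) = (g - 1)*(g + 2)*(g + 3)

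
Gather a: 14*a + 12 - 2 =14*a + 10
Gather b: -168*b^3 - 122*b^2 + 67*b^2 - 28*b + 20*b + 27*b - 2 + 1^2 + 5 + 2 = -168*b^3 - 55*b^2 + 19*b + 6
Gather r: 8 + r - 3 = r + 5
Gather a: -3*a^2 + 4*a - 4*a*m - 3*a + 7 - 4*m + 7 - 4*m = -3*a^2 + a*(1 - 4*m) - 8*m + 14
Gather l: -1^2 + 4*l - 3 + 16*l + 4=20*l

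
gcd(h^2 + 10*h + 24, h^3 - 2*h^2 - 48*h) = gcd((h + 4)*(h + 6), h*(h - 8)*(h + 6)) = h + 6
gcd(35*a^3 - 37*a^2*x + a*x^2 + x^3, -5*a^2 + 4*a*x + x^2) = -a + x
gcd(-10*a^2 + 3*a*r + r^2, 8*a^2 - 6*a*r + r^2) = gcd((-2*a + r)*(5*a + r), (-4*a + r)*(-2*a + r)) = -2*a + r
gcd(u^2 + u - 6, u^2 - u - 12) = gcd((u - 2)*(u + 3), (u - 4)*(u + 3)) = u + 3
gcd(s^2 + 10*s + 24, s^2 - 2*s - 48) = s + 6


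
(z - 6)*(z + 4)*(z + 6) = z^3 + 4*z^2 - 36*z - 144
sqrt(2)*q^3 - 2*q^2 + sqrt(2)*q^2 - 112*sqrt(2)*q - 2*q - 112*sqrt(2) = (q - 8*sqrt(2))*(q + 7*sqrt(2))*(sqrt(2)*q + sqrt(2))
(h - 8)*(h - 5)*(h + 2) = h^3 - 11*h^2 + 14*h + 80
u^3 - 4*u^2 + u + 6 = (u - 3)*(u - 2)*(u + 1)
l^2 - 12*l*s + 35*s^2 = (l - 7*s)*(l - 5*s)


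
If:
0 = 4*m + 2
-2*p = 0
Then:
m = -1/2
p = 0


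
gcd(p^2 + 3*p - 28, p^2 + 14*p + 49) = p + 7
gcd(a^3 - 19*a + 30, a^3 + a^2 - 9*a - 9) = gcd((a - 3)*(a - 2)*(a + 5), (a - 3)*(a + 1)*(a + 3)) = a - 3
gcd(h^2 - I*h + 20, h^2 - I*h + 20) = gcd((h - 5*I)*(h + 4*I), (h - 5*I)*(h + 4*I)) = h^2 - I*h + 20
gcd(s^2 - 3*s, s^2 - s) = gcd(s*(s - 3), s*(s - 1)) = s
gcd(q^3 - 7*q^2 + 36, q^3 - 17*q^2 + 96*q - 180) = q - 6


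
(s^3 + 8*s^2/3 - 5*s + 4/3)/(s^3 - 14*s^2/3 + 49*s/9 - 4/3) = 3*(s^2 + 3*s - 4)/(3*s^2 - 13*s + 12)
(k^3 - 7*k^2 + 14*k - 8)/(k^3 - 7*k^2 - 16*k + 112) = (k^2 - 3*k + 2)/(k^2 - 3*k - 28)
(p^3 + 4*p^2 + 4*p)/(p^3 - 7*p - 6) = p*(p + 2)/(p^2 - 2*p - 3)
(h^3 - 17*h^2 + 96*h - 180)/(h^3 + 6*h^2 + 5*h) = (h^3 - 17*h^2 + 96*h - 180)/(h*(h^2 + 6*h + 5))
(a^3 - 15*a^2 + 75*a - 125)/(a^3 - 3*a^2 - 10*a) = (a^2 - 10*a + 25)/(a*(a + 2))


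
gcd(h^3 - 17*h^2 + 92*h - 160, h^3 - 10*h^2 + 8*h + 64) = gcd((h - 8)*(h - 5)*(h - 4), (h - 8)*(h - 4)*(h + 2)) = h^2 - 12*h + 32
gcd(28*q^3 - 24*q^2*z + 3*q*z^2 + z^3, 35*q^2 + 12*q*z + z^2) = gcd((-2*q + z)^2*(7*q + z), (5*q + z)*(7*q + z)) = 7*q + z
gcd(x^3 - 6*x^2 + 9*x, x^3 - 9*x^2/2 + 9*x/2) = x^2 - 3*x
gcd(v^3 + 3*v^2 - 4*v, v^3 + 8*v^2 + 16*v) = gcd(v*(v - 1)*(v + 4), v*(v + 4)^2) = v^2 + 4*v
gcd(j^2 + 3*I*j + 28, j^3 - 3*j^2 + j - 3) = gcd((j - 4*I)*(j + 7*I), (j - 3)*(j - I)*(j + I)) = 1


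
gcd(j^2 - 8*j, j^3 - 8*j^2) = j^2 - 8*j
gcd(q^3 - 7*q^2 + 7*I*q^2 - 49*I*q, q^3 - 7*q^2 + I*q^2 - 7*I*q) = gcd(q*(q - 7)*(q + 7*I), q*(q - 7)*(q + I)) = q^2 - 7*q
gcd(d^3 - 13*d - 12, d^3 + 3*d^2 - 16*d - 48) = d^2 - d - 12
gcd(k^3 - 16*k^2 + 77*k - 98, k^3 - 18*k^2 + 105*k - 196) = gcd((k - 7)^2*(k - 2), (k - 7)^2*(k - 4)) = k^2 - 14*k + 49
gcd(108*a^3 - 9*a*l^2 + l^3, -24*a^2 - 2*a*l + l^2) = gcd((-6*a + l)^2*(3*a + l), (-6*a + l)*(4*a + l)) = 6*a - l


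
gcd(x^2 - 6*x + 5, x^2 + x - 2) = x - 1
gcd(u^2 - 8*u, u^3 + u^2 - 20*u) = u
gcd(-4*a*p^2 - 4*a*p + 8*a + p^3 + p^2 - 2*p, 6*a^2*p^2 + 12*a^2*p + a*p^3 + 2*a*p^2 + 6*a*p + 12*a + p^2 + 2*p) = p + 2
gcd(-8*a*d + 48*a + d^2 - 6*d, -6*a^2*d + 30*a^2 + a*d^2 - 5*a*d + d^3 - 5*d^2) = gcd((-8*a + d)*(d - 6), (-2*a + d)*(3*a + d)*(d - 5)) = 1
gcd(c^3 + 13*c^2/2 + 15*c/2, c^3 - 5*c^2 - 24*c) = c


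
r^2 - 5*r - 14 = (r - 7)*(r + 2)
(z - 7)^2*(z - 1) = z^3 - 15*z^2 + 63*z - 49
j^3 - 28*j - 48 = (j - 6)*(j + 2)*(j + 4)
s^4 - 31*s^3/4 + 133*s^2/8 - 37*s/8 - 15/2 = (s - 4)*(s - 3)*(s - 5/4)*(s + 1/2)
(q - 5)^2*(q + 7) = q^3 - 3*q^2 - 45*q + 175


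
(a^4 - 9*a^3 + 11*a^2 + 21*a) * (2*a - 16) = 2*a^5 - 34*a^4 + 166*a^3 - 134*a^2 - 336*a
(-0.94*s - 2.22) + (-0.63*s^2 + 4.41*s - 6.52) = -0.63*s^2 + 3.47*s - 8.74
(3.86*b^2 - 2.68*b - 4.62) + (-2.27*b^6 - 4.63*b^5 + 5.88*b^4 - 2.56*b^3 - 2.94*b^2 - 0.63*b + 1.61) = -2.27*b^6 - 4.63*b^5 + 5.88*b^4 - 2.56*b^3 + 0.92*b^2 - 3.31*b - 3.01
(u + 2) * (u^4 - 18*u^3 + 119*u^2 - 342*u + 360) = u^5 - 16*u^4 + 83*u^3 - 104*u^2 - 324*u + 720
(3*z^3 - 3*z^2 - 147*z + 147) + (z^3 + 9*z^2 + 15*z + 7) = 4*z^3 + 6*z^2 - 132*z + 154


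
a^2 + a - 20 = (a - 4)*(a + 5)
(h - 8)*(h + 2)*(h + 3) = h^3 - 3*h^2 - 34*h - 48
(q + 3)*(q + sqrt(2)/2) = q^2 + sqrt(2)*q/2 + 3*q + 3*sqrt(2)/2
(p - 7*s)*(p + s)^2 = p^3 - 5*p^2*s - 13*p*s^2 - 7*s^3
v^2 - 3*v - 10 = (v - 5)*(v + 2)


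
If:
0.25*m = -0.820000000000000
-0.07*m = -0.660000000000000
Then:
No Solution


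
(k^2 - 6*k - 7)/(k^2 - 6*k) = (k^2 - 6*k - 7)/(k*(k - 6))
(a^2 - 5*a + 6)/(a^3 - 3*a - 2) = (a - 3)/(a^2 + 2*a + 1)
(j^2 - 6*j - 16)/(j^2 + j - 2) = (j - 8)/(j - 1)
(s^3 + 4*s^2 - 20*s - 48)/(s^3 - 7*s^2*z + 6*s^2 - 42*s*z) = (-s^2 + 2*s + 8)/(s*(-s + 7*z))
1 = 1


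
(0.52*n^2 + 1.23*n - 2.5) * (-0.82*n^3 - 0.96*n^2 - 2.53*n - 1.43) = -0.4264*n^5 - 1.5078*n^4 - 0.4464*n^3 - 1.4555*n^2 + 4.5661*n + 3.575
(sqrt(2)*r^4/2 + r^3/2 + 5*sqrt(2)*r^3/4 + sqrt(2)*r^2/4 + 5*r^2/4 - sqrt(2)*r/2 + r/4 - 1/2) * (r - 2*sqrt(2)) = sqrt(2)*r^5/2 - 3*r^4/2 + 5*sqrt(2)*r^4/4 - 15*r^3/4 - 3*sqrt(2)*r^3/4 - 3*sqrt(2)*r^2 - 3*r^2/4 - sqrt(2)*r/2 + 3*r/2 + sqrt(2)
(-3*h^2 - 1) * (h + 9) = -3*h^3 - 27*h^2 - h - 9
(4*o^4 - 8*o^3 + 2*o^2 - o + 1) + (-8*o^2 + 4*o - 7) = 4*o^4 - 8*o^3 - 6*o^2 + 3*o - 6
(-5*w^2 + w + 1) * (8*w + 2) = -40*w^3 - 2*w^2 + 10*w + 2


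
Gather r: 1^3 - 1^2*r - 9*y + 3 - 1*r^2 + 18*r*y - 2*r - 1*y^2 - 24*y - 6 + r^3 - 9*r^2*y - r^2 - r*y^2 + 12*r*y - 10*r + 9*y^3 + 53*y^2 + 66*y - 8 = r^3 + r^2*(-9*y - 2) + r*(-y^2 + 30*y - 13) + 9*y^3 + 52*y^2 + 33*y - 10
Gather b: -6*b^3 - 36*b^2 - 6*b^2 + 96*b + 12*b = -6*b^3 - 42*b^2 + 108*b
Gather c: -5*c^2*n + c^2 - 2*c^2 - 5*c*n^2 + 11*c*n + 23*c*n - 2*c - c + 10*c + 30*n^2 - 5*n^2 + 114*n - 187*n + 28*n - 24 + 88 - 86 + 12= c^2*(-5*n - 1) + c*(-5*n^2 + 34*n + 7) + 25*n^2 - 45*n - 10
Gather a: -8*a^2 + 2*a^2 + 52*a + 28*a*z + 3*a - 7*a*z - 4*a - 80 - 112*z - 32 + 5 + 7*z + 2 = -6*a^2 + a*(21*z + 51) - 105*z - 105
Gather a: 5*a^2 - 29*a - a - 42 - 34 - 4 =5*a^2 - 30*a - 80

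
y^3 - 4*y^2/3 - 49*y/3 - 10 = (y - 5)*(y + 2/3)*(y + 3)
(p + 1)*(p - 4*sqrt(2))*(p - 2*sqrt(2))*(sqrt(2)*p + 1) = sqrt(2)*p^4 - 11*p^3 + sqrt(2)*p^3 - 11*p^2 + 10*sqrt(2)*p^2 + 10*sqrt(2)*p + 16*p + 16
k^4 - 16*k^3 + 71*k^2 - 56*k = k*(k - 8)*(k - 7)*(k - 1)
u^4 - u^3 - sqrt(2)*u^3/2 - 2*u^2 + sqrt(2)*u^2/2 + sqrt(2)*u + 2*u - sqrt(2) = (u - 1)*(u - sqrt(2))*(u - sqrt(2)/2)*(u + sqrt(2))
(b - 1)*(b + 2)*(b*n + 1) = b^3*n + b^2*n + b^2 - 2*b*n + b - 2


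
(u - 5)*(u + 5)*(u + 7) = u^3 + 7*u^2 - 25*u - 175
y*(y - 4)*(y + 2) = y^3 - 2*y^2 - 8*y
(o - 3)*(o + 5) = o^2 + 2*o - 15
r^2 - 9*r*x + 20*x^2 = (r - 5*x)*(r - 4*x)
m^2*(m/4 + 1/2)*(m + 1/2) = m^4/4 + 5*m^3/8 + m^2/4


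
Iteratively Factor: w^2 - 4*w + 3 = (w - 1)*(w - 3)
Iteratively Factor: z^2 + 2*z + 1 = (z + 1)*(z + 1)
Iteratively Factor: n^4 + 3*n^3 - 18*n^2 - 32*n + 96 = (n + 4)*(n^3 - n^2 - 14*n + 24) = (n + 4)^2*(n^2 - 5*n + 6) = (n - 2)*(n + 4)^2*(n - 3)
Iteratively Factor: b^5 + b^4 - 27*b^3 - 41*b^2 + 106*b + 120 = (b - 5)*(b^4 + 6*b^3 + 3*b^2 - 26*b - 24) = (b - 5)*(b + 3)*(b^3 + 3*b^2 - 6*b - 8) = (b - 5)*(b + 3)*(b + 4)*(b^2 - b - 2) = (b - 5)*(b - 2)*(b + 3)*(b + 4)*(b + 1)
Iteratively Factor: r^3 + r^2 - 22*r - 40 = (r - 5)*(r^2 + 6*r + 8) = (r - 5)*(r + 2)*(r + 4)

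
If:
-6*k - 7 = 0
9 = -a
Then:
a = -9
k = -7/6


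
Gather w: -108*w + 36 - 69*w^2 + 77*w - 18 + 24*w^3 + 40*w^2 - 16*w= 24*w^3 - 29*w^2 - 47*w + 18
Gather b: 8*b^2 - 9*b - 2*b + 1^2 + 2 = 8*b^2 - 11*b + 3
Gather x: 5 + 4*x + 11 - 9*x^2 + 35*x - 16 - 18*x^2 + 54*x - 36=-27*x^2 + 93*x - 36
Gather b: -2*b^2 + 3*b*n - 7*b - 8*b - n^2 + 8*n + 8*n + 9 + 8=-2*b^2 + b*(3*n - 15) - n^2 + 16*n + 17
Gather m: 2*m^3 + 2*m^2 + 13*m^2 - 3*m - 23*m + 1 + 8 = 2*m^3 + 15*m^2 - 26*m + 9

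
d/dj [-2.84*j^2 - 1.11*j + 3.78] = -5.68*j - 1.11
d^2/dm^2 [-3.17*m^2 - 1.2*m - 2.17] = -6.34000000000000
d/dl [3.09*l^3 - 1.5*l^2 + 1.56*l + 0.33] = 9.27*l^2 - 3.0*l + 1.56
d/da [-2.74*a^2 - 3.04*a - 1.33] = -5.48*a - 3.04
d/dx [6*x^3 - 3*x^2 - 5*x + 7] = 18*x^2 - 6*x - 5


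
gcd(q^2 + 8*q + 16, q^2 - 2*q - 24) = q + 4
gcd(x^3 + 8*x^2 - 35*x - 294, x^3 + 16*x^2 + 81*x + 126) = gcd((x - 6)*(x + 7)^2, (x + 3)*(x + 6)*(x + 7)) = x + 7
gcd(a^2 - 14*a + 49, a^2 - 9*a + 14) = a - 7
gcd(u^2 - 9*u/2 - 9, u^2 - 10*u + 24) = u - 6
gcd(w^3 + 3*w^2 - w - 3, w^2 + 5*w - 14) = 1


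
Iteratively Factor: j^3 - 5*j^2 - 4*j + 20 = (j + 2)*(j^2 - 7*j + 10) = (j - 5)*(j + 2)*(j - 2)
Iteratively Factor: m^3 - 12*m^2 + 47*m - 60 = (m - 4)*(m^2 - 8*m + 15) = (m - 4)*(m - 3)*(m - 5)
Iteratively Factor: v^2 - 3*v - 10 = (v + 2)*(v - 5)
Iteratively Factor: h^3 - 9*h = (h - 3)*(h^2 + 3*h) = h*(h - 3)*(h + 3)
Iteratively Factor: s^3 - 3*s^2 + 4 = (s - 2)*(s^2 - s - 2) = (s - 2)*(s + 1)*(s - 2)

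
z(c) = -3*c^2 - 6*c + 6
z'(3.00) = -24.00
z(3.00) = -39.00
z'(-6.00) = 30.00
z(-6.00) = -66.00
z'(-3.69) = 16.14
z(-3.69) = -12.71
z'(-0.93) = -0.42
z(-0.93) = 8.99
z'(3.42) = -26.52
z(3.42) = -49.61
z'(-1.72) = 4.32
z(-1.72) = 7.44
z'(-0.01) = -5.94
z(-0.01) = 6.06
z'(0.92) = -11.52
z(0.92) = -2.06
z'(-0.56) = -2.64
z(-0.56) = 8.42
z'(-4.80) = 22.80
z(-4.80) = -34.32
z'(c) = -6*c - 6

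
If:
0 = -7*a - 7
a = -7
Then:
No Solution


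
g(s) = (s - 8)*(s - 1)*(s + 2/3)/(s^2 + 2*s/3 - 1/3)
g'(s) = (-2*s - 2/3)*(s - 8)*(s - 1)*(s + 2/3)/(s^2 + 2*s/3 - 1/3)^2 + (s - 8)*(s - 1)/(s^2 + 2*s/3 - 1/3) + (s - 8)*(s + 2/3)/(s^2 + 2*s/3 - 1/3) + (s - 1)*(s + 2/3)/(s^2 + 2*s/3 - 1/3)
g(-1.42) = -23.32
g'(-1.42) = -25.76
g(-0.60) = -2.46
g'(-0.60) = -31.53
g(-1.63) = -19.73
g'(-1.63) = -11.33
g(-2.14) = -16.64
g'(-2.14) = -3.09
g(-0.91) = 37.01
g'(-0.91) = -557.04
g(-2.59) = -15.73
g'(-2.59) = -1.23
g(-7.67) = -17.82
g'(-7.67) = 0.84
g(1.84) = -3.03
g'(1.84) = -1.25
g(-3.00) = -15.40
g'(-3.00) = -0.47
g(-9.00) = -18.97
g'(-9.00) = 0.89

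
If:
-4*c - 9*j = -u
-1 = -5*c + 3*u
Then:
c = 3*u/5 + 1/5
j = -7*u/45 - 4/45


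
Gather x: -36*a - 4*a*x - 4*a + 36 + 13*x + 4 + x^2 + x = -40*a + x^2 + x*(14 - 4*a) + 40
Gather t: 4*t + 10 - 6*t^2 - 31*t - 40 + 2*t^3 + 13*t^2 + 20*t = 2*t^3 + 7*t^2 - 7*t - 30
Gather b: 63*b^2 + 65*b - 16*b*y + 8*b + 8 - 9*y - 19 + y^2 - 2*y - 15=63*b^2 + b*(73 - 16*y) + y^2 - 11*y - 26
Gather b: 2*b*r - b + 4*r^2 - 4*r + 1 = b*(2*r - 1) + 4*r^2 - 4*r + 1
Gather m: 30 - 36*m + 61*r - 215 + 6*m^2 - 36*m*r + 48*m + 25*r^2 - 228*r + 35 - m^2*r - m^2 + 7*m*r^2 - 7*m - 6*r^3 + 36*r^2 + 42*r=m^2*(5 - r) + m*(7*r^2 - 36*r + 5) - 6*r^3 + 61*r^2 - 125*r - 150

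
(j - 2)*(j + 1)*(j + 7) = j^3 + 6*j^2 - 9*j - 14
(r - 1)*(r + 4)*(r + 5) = r^3 + 8*r^2 + 11*r - 20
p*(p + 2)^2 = p^3 + 4*p^2 + 4*p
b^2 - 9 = (b - 3)*(b + 3)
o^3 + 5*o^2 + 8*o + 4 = (o + 1)*(o + 2)^2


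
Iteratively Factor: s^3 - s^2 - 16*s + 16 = (s + 4)*(s^2 - 5*s + 4) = (s - 1)*(s + 4)*(s - 4)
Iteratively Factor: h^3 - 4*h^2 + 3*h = (h - 1)*(h^2 - 3*h) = h*(h - 1)*(h - 3)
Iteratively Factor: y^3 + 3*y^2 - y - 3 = (y + 3)*(y^2 - 1) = (y - 1)*(y + 3)*(y + 1)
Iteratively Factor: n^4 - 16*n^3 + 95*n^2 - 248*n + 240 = (n - 5)*(n^3 - 11*n^2 + 40*n - 48) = (n - 5)*(n - 4)*(n^2 - 7*n + 12) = (n - 5)*(n - 4)*(n - 3)*(n - 4)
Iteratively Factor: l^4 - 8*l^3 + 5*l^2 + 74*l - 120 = (l - 5)*(l^3 - 3*l^2 - 10*l + 24) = (l - 5)*(l - 4)*(l^2 + l - 6) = (l - 5)*(l - 4)*(l + 3)*(l - 2)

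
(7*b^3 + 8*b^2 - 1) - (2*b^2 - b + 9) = 7*b^3 + 6*b^2 + b - 10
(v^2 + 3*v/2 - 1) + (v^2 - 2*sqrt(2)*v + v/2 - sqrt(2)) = 2*v^2 - 2*sqrt(2)*v + 2*v - sqrt(2) - 1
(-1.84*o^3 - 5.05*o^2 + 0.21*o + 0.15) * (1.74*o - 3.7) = -3.2016*o^4 - 1.979*o^3 + 19.0504*o^2 - 0.516*o - 0.555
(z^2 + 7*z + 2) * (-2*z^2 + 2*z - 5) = -2*z^4 - 12*z^3 + 5*z^2 - 31*z - 10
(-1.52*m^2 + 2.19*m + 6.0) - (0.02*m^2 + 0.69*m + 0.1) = -1.54*m^2 + 1.5*m + 5.9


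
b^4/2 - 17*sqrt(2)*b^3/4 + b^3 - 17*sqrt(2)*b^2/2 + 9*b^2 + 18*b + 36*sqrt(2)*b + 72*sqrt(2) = (b/2 + 1)*(b - 6*sqrt(2))*(b - 4*sqrt(2))*(b + 3*sqrt(2)/2)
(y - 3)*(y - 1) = y^2 - 4*y + 3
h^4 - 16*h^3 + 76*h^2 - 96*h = h*(h - 8)*(h - 6)*(h - 2)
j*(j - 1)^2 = j^3 - 2*j^2 + j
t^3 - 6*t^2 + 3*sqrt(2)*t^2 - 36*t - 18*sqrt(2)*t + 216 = (t - 6)*(t - 3*sqrt(2))*(t + 6*sqrt(2))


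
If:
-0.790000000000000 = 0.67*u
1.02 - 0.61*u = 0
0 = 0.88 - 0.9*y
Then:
No Solution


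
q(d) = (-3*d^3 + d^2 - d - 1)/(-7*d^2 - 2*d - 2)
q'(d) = (14*d + 2)*(-3*d^3 + d^2 - d - 1)/(-7*d^2 - 2*d - 2)^2 + (-9*d^2 + 2*d - 1)/(-7*d^2 - 2*d - 2)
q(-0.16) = 0.43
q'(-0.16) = 0.89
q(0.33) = 0.39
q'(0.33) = -0.37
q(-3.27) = -1.68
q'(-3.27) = 0.43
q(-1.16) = -0.68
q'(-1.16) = 0.63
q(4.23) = 1.58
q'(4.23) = 0.42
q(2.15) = 0.73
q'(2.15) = 0.38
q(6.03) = 2.34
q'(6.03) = 0.42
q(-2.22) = -1.22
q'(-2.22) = 0.45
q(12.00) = 4.89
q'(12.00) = 0.43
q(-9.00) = -4.13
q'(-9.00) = 0.43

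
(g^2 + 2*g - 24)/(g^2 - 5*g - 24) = (-g^2 - 2*g + 24)/(-g^2 + 5*g + 24)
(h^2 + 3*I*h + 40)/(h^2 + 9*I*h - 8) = (h - 5*I)/(h + I)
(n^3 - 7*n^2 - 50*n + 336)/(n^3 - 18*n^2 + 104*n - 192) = (n + 7)/(n - 4)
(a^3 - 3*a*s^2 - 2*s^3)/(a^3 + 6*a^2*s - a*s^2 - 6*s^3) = (-a^2 + a*s + 2*s^2)/(-a^2 - 5*a*s + 6*s^2)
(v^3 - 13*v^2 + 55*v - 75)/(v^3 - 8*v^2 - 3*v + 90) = (v^2 - 8*v + 15)/(v^2 - 3*v - 18)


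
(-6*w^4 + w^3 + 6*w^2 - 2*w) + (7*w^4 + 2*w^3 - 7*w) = w^4 + 3*w^3 + 6*w^2 - 9*w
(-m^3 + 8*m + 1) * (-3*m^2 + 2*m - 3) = 3*m^5 - 2*m^4 - 21*m^3 + 13*m^2 - 22*m - 3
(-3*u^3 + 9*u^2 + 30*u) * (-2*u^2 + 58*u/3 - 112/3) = 6*u^5 - 76*u^4 + 226*u^3 + 244*u^2 - 1120*u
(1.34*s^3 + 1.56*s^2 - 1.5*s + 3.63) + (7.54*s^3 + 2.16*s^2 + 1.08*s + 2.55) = 8.88*s^3 + 3.72*s^2 - 0.42*s + 6.18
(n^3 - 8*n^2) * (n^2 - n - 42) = n^5 - 9*n^4 - 34*n^3 + 336*n^2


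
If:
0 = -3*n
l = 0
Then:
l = 0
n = 0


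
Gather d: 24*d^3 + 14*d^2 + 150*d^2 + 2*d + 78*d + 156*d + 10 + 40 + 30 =24*d^3 + 164*d^2 + 236*d + 80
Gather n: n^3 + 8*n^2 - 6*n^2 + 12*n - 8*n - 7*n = n^3 + 2*n^2 - 3*n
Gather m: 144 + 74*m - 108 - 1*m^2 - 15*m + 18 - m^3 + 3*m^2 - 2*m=-m^3 + 2*m^2 + 57*m + 54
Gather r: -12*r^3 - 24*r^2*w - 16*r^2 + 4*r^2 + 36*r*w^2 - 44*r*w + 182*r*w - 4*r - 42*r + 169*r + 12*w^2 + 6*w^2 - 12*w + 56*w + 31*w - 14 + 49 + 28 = -12*r^3 + r^2*(-24*w - 12) + r*(36*w^2 + 138*w + 123) + 18*w^2 + 75*w + 63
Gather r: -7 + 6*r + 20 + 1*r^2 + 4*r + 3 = r^2 + 10*r + 16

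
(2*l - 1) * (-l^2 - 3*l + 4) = -2*l^3 - 5*l^2 + 11*l - 4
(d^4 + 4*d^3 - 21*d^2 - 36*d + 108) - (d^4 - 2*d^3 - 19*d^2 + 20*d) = 6*d^3 - 2*d^2 - 56*d + 108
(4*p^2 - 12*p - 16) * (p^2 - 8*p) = 4*p^4 - 44*p^3 + 80*p^2 + 128*p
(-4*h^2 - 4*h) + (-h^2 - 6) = -5*h^2 - 4*h - 6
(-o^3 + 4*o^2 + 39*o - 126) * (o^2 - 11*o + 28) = -o^5 + 15*o^4 - 33*o^3 - 443*o^2 + 2478*o - 3528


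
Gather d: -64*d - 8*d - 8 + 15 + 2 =9 - 72*d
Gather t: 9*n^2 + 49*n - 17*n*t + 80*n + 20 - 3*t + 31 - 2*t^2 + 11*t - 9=9*n^2 + 129*n - 2*t^2 + t*(8 - 17*n) + 42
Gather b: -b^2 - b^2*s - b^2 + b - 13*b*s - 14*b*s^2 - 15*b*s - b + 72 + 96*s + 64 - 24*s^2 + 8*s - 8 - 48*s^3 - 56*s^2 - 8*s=b^2*(-s - 2) + b*(-14*s^2 - 28*s) - 48*s^3 - 80*s^2 + 96*s + 128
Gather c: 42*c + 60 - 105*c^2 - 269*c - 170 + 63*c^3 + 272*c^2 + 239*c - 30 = 63*c^3 + 167*c^2 + 12*c - 140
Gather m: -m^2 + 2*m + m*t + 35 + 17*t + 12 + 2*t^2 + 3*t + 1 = -m^2 + m*(t + 2) + 2*t^2 + 20*t + 48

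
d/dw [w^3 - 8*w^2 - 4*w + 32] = 3*w^2 - 16*w - 4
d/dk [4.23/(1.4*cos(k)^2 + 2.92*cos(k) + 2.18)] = (11.844*cos(k) + 12.3516)*sin(k)/(1.4*cos(k)^2 + 2.92*cos(k) + 2.18)^2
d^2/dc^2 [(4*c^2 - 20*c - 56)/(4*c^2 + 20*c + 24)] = -20/(c^3 + 9*c^2 + 27*c + 27)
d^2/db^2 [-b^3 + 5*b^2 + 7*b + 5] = 10 - 6*b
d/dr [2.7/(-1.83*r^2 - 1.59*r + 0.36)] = (9.882*r + 4.293)/(1.83*r^2 + 1.59*r - 0.36)^2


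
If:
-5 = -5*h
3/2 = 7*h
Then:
No Solution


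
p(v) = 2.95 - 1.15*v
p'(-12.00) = -1.15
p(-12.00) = 16.75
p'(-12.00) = -1.15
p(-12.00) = 16.75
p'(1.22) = -1.15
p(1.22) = 1.55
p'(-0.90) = -1.15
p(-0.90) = 3.98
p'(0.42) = -1.15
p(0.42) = 2.47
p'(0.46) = -1.15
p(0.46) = 2.42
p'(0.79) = -1.15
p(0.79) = 2.04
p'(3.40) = -1.15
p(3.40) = -0.96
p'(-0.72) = -1.15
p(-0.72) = 3.78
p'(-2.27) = -1.15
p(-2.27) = 5.56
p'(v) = -1.15000000000000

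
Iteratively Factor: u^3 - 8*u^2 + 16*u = (u)*(u^2 - 8*u + 16) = u*(u - 4)*(u - 4)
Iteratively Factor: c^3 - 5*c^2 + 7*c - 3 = (c - 3)*(c^2 - 2*c + 1) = (c - 3)*(c - 1)*(c - 1)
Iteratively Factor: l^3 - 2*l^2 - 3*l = (l + 1)*(l^2 - 3*l) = (l - 3)*(l + 1)*(l)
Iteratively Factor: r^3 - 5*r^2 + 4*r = (r - 1)*(r^2 - 4*r) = (r - 4)*(r - 1)*(r)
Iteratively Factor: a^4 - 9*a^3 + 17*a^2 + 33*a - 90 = (a - 3)*(a^3 - 6*a^2 - a + 30) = (a - 3)^2*(a^2 - 3*a - 10) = (a - 3)^2*(a + 2)*(a - 5)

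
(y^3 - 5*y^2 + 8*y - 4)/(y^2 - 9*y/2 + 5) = 2*(y^2 - 3*y + 2)/(2*y - 5)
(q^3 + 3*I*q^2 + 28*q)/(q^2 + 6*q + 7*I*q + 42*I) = q*(q - 4*I)/(q + 6)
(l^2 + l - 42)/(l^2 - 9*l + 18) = (l + 7)/(l - 3)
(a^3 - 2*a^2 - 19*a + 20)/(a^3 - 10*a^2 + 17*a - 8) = (a^2 - a - 20)/(a^2 - 9*a + 8)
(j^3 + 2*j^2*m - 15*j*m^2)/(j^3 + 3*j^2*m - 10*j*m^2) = (j - 3*m)/(j - 2*m)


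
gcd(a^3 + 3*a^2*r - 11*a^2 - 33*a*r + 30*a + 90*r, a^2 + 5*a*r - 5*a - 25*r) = a - 5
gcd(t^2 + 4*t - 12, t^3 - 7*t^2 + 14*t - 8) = t - 2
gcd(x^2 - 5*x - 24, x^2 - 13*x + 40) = x - 8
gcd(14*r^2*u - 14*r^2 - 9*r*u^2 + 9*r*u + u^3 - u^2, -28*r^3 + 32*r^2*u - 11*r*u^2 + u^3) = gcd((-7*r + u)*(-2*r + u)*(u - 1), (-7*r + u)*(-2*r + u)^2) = 14*r^2 - 9*r*u + u^2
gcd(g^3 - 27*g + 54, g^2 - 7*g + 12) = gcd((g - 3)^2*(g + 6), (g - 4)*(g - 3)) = g - 3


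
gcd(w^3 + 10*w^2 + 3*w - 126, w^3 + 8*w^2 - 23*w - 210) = w^2 + 13*w + 42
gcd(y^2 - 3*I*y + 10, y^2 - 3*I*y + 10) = y^2 - 3*I*y + 10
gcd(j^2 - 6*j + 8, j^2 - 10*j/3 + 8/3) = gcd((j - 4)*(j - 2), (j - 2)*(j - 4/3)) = j - 2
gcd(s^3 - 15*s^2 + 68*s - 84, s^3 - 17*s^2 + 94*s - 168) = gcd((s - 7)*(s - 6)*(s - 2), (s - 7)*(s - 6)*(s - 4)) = s^2 - 13*s + 42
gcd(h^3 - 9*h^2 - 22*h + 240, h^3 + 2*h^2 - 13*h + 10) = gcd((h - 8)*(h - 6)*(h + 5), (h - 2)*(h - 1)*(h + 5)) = h + 5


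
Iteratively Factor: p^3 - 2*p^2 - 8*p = (p + 2)*(p^2 - 4*p) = (p - 4)*(p + 2)*(p)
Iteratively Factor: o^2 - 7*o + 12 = (o - 3)*(o - 4)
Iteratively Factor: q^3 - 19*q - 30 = (q + 2)*(q^2 - 2*q - 15) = (q - 5)*(q + 2)*(q + 3)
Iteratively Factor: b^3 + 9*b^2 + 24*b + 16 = (b + 4)*(b^2 + 5*b + 4) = (b + 4)^2*(b + 1)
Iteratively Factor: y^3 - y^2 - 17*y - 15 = (y + 1)*(y^2 - 2*y - 15) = (y - 5)*(y + 1)*(y + 3)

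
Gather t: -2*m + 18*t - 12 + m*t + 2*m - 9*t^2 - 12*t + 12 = -9*t^2 + t*(m + 6)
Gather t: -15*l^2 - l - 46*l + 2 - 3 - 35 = -15*l^2 - 47*l - 36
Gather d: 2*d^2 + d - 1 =2*d^2 + d - 1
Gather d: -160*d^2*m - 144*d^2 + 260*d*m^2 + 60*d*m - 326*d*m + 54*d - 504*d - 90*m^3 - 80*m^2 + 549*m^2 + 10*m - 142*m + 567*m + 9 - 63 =d^2*(-160*m - 144) + d*(260*m^2 - 266*m - 450) - 90*m^3 + 469*m^2 + 435*m - 54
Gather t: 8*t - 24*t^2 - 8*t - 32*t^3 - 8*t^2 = -32*t^3 - 32*t^2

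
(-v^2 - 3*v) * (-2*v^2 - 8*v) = 2*v^4 + 14*v^3 + 24*v^2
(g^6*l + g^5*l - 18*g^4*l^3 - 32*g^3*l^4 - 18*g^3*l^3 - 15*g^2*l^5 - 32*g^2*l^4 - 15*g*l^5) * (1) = g^6*l + g^5*l - 18*g^4*l^3 - 32*g^3*l^4 - 18*g^3*l^3 - 15*g^2*l^5 - 32*g^2*l^4 - 15*g*l^5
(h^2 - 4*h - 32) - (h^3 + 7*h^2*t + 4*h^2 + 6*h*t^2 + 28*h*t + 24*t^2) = -h^3 - 7*h^2*t - 3*h^2 - 6*h*t^2 - 28*h*t - 4*h - 24*t^2 - 32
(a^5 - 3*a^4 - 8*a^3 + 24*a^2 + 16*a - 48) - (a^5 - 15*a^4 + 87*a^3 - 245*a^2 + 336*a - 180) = 12*a^4 - 95*a^3 + 269*a^2 - 320*a + 132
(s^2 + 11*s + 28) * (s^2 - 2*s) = s^4 + 9*s^3 + 6*s^2 - 56*s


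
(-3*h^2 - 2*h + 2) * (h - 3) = -3*h^3 + 7*h^2 + 8*h - 6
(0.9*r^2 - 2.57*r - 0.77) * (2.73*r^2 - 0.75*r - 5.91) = 2.457*r^4 - 7.6911*r^3 - 5.4936*r^2 + 15.7662*r + 4.5507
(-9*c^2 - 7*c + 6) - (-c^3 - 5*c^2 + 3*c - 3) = c^3 - 4*c^2 - 10*c + 9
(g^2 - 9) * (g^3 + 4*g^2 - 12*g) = g^5 + 4*g^4 - 21*g^3 - 36*g^2 + 108*g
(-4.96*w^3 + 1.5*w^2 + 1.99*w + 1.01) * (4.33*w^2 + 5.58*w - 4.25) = -21.4768*w^5 - 21.1818*w^4 + 38.0667*w^3 + 9.1025*w^2 - 2.8217*w - 4.2925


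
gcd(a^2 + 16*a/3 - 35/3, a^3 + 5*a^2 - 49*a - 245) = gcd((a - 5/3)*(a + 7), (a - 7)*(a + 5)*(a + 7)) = a + 7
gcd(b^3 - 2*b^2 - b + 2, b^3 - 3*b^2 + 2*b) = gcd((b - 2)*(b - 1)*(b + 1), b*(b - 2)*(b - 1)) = b^2 - 3*b + 2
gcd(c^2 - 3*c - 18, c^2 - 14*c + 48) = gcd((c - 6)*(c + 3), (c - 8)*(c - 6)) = c - 6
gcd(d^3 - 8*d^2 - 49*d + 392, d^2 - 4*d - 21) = d - 7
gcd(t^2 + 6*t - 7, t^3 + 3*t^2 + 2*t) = 1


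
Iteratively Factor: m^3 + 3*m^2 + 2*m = (m + 2)*(m^2 + m) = (m + 1)*(m + 2)*(m)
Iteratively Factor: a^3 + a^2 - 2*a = (a)*(a^2 + a - 2) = a*(a - 1)*(a + 2)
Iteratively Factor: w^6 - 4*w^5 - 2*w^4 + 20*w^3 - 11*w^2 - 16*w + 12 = (w - 1)*(w^5 - 3*w^4 - 5*w^3 + 15*w^2 + 4*w - 12) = (w - 2)*(w - 1)*(w^4 - w^3 - 7*w^2 + w + 6) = (w - 2)*(w - 1)*(w + 2)*(w^3 - 3*w^2 - w + 3) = (w - 3)*(w - 2)*(w - 1)*(w + 2)*(w^2 - 1) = (w - 3)*(w - 2)*(w - 1)*(w + 1)*(w + 2)*(w - 1)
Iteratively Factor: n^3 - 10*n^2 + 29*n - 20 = (n - 1)*(n^2 - 9*n + 20) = (n - 4)*(n - 1)*(n - 5)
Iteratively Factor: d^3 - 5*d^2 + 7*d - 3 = (d - 1)*(d^2 - 4*d + 3) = (d - 3)*(d - 1)*(d - 1)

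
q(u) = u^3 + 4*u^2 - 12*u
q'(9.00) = 303.00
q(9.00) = 945.00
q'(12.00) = 516.00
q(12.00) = 2160.00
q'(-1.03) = -17.06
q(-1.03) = 15.51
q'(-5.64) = 38.31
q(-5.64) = 15.51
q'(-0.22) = -13.61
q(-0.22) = 2.82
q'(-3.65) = -1.23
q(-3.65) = 48.46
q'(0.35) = -8.83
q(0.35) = -3.67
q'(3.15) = 42.97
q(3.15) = 33.15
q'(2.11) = 18.24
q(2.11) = 1.88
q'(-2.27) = -14.70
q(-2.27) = 36.15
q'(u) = 3*u^2 + 8*u - 12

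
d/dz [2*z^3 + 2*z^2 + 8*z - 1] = 6*z^2 + 4*z + 8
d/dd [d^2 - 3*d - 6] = 2*d - 3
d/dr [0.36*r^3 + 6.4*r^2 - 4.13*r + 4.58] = 1.08*r^2 + 12.8*r - 4.13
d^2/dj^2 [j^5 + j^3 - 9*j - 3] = 20*j^3 + 6*j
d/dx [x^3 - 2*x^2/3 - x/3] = 3*x^2 - 4*x/3 - 1/3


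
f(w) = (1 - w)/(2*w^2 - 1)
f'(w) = -4*w*(1 - w)/(2*w^2 - 1)^2 - 1/(2*w^2 - 1)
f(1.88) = -0.15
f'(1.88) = 0.01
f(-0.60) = -5.71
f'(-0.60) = 52.55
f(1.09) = -0.07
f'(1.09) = -0.52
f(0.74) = 2.73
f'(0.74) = -95.42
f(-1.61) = 0.62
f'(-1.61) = 0.72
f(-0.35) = -1.79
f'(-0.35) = 4.64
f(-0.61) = -6.29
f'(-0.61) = 63.95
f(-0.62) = -7.01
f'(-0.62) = 79.49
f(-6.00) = 0.10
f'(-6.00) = 0.02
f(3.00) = -0.12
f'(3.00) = 0.02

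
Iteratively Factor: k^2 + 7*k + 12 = (k + 4)*(k + 3)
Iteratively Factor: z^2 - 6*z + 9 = (z - 3)*(z - 3)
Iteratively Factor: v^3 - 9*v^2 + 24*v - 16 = (v - 1)*(v^2 - 8*v + 16) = (v - 4)*(v - 1)*(v - 4)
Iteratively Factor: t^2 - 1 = (t - 1)*(t + 1)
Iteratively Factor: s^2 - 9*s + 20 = (s - 5)*(s - 4)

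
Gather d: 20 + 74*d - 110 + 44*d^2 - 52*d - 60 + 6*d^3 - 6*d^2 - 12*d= 6*d^3 + 38*d^2 + 10*d - 150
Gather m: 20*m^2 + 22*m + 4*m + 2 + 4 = 20*m^2 + 26*m + 6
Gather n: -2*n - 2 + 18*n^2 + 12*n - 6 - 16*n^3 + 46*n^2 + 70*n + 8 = -16*n^3 + 64*n^2 + 80*n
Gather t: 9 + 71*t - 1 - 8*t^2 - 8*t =-8*t^2 + 63*t + 8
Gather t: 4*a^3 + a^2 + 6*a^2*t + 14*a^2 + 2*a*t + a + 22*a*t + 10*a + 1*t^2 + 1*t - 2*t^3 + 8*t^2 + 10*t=4*a^3 + 15*a^2 + 11*a - 2*t^3 + 9*t^2 + t*(6*a^2 + 24*a + 11)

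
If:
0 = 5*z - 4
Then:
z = 4/5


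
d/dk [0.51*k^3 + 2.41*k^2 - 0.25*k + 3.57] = 1.53*k^2 + 4.82*k - 0.25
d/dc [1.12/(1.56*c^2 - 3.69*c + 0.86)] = (4.1328 - 3.4944*c)/(1.56*c^2 - 3.69*c + 0.86)^2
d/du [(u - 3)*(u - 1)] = 2*u - 4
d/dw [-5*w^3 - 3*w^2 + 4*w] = -15*w^2 - 6*w + 4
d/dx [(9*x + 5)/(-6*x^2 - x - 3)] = (-54*x^2 - 9*x + (9*x + 5)*(12*x + 1) - 27)/(6*x^2 + x + 3)^2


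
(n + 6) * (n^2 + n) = n^3 + 7*n^2 + 6*n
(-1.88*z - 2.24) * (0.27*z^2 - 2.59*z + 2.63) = -0.5076*z^3 + 4.2644*z^2 + 0.857200000000001*z - 5.8912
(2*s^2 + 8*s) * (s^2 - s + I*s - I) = 2*s^4 + 6*s^3 + 2*I*s^3 - 8*s^2 + 6*I*s^2 - 8*I*s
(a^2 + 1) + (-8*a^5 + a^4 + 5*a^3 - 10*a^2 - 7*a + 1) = -8*a^5 + a^4 + 5*a^3 - 9*a^2 - 7*a + 2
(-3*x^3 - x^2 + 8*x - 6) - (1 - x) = -3*x^3 - x^2 + 9*x - 7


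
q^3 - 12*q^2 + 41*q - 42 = (q - 7)*(q - 3)*(q - 2)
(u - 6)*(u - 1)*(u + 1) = u^3 - 6*u^2 - u + 6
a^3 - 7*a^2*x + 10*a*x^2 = a*(a - 5*x)*(a - 2*x)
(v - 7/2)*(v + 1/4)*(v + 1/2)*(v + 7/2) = v^4 + 3*v^3/4 - 97*v^2/8 - 147*v/16 - 49/32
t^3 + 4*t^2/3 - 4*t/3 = t*(t - 2/3)*(t + 2)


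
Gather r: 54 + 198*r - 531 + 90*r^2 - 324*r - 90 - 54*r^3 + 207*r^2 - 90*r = -54*r^3 + 297*r^2 - 216*r - 567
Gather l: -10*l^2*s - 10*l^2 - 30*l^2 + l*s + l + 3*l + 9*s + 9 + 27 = l^2*(-10*s - 40) + l*(s + 4) + 9*s + 36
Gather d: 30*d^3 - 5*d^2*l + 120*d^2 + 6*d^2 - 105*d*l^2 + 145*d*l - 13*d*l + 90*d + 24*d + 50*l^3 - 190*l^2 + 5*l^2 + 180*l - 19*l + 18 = 30*d^3 + d^2*(126 - 5*l) + d*(-105*l^2 + 132*l + 114) + 50*l^3 - 185*l^2 + 161*l + 18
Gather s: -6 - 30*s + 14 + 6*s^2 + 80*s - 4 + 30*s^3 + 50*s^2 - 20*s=30*s^3 + 56*s^2 + 30*s + 4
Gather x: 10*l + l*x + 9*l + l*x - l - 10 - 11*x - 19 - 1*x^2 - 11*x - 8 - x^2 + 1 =18*l - 2*x^2 + x*(2*l - 22) - 36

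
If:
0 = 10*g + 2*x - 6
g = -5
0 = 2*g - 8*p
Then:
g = -5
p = -5/4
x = 28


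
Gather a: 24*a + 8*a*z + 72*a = a*(8*z + 96)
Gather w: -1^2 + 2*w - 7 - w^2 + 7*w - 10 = -w^2 + 9*w - 18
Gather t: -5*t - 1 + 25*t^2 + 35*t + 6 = 25*t^2 + 30*t + 5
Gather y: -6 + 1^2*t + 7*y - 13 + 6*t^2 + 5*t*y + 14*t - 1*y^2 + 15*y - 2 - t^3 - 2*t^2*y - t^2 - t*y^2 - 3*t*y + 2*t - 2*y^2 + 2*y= -t^3 + 5*t^2 + 17*t + y^2*(-t - 3) + y*(-2*t^2 + 2*t + 24) - 21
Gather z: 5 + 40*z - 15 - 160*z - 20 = -120*z - 30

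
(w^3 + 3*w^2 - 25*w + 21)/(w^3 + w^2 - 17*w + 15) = (w + 7)/(w + 5)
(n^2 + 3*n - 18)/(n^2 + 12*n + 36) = (n - 3)/(n + 6)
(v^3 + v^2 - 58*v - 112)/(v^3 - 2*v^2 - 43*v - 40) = (v^2 + 9*v + 14)/(v^2 + 6*v + 5)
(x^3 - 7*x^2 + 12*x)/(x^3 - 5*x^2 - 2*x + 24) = x/(x + 2)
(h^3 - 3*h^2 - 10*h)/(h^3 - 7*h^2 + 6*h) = (h^2 - 3*h - 10)/(h^2 - 7*h + 6)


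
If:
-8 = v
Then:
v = -8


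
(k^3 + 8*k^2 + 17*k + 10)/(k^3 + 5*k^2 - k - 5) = (k + 2)/(k - 1)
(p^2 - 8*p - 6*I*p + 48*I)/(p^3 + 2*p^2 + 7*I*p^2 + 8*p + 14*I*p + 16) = (p^2 + p*(-8 - 6*I) + 48*I)/(p^3 + p^2*(2 + 7*I) + p*(8 + 14*I) + 16)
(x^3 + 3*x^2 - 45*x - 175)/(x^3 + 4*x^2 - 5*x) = (x^2 - 2*x - 35)/(x*(x - 1))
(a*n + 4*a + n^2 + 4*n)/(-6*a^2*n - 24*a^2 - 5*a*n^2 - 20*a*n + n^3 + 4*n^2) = -1/(6*a - n)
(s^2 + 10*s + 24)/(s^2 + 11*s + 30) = (s + 4)/(s + 5)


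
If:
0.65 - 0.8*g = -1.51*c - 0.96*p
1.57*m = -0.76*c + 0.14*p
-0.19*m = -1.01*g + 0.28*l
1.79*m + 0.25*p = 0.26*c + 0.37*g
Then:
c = -0.0188408661458204*p - 0.164737598269488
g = 1.16443786514976*p + 0.501557783266341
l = 4.13359531778099*p + 1.75507749712312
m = 0.0982923938030723*p + 0.0797455889712173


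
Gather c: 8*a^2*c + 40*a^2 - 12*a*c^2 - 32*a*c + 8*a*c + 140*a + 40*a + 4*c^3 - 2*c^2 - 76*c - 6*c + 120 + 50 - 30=40*a^2 + 180*a + 4*c^3 + c^2*(-12*a - 2) + c*(8*a^2 - 24*a - 82) + 140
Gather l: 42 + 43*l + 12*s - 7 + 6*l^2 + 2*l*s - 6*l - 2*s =6*l^2 + l*(2*s + 37) + 10*s + 35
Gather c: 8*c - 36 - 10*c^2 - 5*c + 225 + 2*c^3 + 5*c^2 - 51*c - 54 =2*c^3 - 5*c^2 - 48*c + 135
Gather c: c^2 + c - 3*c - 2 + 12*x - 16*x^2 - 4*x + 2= c^2 - 2*c - 16*x^2 + 8*x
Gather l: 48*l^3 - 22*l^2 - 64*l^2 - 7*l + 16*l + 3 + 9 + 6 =48*l^3 - 86*l^2 + 9*l + 18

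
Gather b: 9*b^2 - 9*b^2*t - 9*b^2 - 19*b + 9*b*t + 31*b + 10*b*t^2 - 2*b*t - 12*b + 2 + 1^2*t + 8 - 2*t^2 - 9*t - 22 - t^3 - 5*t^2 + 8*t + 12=-9*b^2*t + b*(10*t^2 + 7*t) - t^3 - 7*t^2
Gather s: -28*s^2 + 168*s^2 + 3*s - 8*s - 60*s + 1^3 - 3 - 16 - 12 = 140*s^2 - 65*s - 30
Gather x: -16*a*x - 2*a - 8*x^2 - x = -2*a - 8*x^2 + x*(-16*a - 1)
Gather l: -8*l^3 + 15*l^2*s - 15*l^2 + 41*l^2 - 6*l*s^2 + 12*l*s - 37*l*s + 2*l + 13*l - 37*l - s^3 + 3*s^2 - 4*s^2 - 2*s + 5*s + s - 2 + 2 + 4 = -8*l^3 + l^2*(15*s + 26) + l*(-6*s^2 - 25*s - 22) - s^3 - s^2 + 4*s + 4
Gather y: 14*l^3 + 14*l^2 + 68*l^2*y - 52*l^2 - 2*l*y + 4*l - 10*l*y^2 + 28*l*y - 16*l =14*l^3 - 38*l^2 - 10*l*y^2 - 12*l + y*(68*l^2 + 26*l)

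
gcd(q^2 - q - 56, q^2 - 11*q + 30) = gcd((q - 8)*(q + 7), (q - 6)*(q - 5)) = 1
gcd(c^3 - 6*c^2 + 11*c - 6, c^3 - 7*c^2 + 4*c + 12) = c - 2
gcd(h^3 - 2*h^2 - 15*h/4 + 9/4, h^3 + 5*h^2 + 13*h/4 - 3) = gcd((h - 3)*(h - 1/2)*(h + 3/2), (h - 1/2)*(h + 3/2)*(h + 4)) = h^2 + h - 3/4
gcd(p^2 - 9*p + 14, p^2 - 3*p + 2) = p - 2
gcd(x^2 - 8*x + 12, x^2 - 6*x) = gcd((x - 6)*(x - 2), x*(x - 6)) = x - 6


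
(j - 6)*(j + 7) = j^2 + j - 42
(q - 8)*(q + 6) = q^2 - 2*q - 48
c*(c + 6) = c^2 + 6*c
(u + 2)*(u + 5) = u^2 + 7*u + 10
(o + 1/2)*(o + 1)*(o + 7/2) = o^3 + 5*o^2 + 23*o/4 + 7/4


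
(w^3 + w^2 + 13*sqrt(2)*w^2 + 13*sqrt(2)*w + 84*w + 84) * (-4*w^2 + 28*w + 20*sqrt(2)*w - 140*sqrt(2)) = -4*w^5 - 32*sqrt(2)*w^4 + 24*w^4 + 212*w^3 + 192*sqrt(2)*w^3 - 1104*w^2 + 1904*sqrt(2)*w^2 - 10080*sqrt(2)*w - 1288*w - 11760*sqrt(2)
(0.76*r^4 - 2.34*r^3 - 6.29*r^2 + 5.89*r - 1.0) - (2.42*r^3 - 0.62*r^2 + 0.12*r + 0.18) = 0.76*r^4 - 4.76*r^3 - 5.67*r^2 + 5.77*r - 1.18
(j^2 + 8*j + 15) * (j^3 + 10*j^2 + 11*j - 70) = j^5 + 18*j^4 + 106*j^3 + 168*j^2 - 395*j - 1050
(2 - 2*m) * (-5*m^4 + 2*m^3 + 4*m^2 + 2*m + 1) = 10*m^5 - 14*m^4 - 4*m^3 + 4*m^2 + 2*m + 2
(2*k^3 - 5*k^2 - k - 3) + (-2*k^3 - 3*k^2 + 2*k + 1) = -8*k^2 + k - 2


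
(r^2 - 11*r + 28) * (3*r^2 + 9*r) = 3*r^4 - 24*r^3 - 15*r^2 + 252*r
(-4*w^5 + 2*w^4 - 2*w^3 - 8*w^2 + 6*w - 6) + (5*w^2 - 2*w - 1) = -4*w^5 + 2*w^4 - 2*w^3 - 3*w^2 + 4*w - 7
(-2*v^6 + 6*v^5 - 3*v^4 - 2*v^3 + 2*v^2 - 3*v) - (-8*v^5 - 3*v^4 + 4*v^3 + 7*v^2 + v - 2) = -2*v^6 + 14*v^5 - 6*v^3 - 5*v^2 - 4*v + 2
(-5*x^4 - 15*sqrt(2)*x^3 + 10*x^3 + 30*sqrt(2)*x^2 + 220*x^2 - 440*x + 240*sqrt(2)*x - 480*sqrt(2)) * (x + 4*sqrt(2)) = -5*x^5 - 35*sqrt(2)*x^4 + 10*x^4 + 70*sqrt(2)*x^3 + 100*x^3 - 200*x^2 + 1120*sqrt(2)*x^2 - 2240*sqrt(2)*x + 1920*x - 3840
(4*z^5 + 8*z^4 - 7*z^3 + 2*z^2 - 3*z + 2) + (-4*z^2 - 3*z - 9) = 4*z^5 + 8*z^4 - 7*z^3 - 2*z^2 - 6*z - 7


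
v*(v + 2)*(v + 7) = v^3 + 9*v^2 + 14*v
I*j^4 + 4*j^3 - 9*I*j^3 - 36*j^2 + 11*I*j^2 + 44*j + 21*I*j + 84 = (j - 7)*(j - 3)*(j - 4*I)*(I*j + I)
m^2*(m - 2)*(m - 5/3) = m^4 - 11*m^3/3 + 10*m^2/3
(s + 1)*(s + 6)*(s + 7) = s^3 + 14*s^2 + 55*s + 42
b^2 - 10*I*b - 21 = (b - 7*I)*(b - 3*I)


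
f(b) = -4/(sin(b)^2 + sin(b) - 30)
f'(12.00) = 0.00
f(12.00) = 0.13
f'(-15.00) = 0.00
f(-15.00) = 0.13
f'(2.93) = -0.01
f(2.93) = 0.13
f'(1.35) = 0.00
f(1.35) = 0.14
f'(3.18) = -0.00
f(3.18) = 0.13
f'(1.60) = -0.00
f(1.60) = 0.14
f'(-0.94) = -0.00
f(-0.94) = 0.13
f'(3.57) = -0.00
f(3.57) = 0.13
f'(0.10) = 0.01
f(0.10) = 0.13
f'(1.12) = 0.01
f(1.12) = 0.14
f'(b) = -4*(-2*sin(b)*cos(b) - cos(b))/(sin(b)^2 + sin(b) - 30)^2 = 4*(2*sin(b) + 1)*cos(b)/(sin(b)^2 + sin(b) - 30)^2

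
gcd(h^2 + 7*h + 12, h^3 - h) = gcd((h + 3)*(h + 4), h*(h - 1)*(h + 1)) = 1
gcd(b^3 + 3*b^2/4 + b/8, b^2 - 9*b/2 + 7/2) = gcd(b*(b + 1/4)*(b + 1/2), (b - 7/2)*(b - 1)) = 1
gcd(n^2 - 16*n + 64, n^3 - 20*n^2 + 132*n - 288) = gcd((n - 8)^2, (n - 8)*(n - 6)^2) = n - 8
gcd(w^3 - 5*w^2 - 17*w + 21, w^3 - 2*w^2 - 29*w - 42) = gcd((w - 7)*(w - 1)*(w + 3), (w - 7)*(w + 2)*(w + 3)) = w^2 - 4*w - 21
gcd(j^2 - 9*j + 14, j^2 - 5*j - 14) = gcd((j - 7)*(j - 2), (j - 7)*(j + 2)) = j - 7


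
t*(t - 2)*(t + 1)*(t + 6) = t^4 + 5*t^3 - 8*t^2 - 12*t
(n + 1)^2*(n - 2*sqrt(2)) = n^3 - 2*sqrt(2)*n^2 + 2*n^2 - 4*sqrt(2)*n + n - 2*sqrt(2)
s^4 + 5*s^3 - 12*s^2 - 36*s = s*(s - 3)*(s + 2)*(s + 6)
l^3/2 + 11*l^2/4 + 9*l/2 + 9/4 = (l/2 + 1/2)*(l + 3/2)*(l + 3)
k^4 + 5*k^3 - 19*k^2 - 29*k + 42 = (k - 3)*(k - 1)*(k + 2)*(k + 7)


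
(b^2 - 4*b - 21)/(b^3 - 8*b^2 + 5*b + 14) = (b + 3)/(b^2 - b - 2)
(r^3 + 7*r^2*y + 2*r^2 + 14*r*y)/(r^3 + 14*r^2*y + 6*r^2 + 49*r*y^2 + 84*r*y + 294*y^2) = r*(r + 2)/(r^2 + 7*r*y + 6*r + 42*y)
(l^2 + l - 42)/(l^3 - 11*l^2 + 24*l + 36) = (l + 7)/(l^2 - 5*l - 6)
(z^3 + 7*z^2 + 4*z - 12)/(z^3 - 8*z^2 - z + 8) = (z^2 + 8*z + 12)/(z^2 - 7*z - 8)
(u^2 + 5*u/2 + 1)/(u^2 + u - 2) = (u + 1/2)/(u - 1)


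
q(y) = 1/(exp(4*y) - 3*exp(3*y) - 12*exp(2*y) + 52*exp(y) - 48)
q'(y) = (-4*exp(4*y) + 9*exp(3*y) + 24*exp(2*y) - 52*exp(y))/(exp(4*y) - 3*exp(3*y) - 12*exp(2*y) + 52*exp(y) - 48)^2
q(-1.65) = -0.03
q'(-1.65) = -0.01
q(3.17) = 0.00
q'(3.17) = -0.00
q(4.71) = 0.00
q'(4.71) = -0.00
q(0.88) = -1.57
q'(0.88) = 12.57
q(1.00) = -1.02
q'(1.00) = -1.72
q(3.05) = 0.00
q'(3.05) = -0.00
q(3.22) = 0.00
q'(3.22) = -0.00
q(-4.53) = -0.02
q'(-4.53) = -0.00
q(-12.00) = -0.02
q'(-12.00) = 0.00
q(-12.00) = -0.02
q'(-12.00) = 0.00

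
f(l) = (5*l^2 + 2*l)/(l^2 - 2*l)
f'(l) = (2 - 2*l)*(5*l^2 + 2*l)/(l^2 - 2*l)^2 + (10*l + 2)/(l^2 - 2*l)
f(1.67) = -31.36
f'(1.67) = -110.19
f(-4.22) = 3.07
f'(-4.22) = -0.31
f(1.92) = -145.00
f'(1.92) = -1875.00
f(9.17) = 6.67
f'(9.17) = -0.23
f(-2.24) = 2.17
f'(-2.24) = -0.67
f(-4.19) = 3.06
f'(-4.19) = -0.31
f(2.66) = 23.18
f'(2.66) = -27.55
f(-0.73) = 0.60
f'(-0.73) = -1.61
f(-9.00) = 3.91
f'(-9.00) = -0.10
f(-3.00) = 2.60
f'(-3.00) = -0.48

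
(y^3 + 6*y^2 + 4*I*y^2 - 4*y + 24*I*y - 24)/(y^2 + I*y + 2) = (y^2 + 2*y*(3 + I) + 12*I)/(y - I)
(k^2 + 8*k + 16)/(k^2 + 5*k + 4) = (k + 4)/(k + 1)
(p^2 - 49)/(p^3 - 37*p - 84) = (p + 7)/(p^2 + 7*p + 12)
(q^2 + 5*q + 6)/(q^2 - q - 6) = (q + 3)/(q - 3)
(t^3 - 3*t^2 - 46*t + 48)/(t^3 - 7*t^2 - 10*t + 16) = (t + 6)/(t + 2)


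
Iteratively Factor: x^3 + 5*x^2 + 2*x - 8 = (x + 4)*(x^2 + x - 2) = (x - 1)*(x + 4)*(x + 2)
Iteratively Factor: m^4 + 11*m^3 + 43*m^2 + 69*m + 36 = (m + 1)*(m^3 + 10*m^2 + 33*m + 36) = (m + 1)*(m + 3)*(m^2 + 7*m + 12) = (m + 1)*(m + 3)^2*(m + 4)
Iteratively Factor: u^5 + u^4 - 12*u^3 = (u)*(u^4 + u^3 - 12*u^2) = u^2*(u^3 + u^2 - 12*u) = u^3*(u^2 + u - 12) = u^3*(u - 3)*(u + 4)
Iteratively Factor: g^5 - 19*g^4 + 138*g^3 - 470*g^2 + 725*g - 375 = (g - 3)*(g^4 - 16*g^3 + 90*g^2 - 200*g + 125) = (g - 5)*(g - 3)*(g^3 - 11*g^2 + 35*g - 25) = (g - 5)^2*(g - 3)*(g^2 - 6*g + 5) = (g - 5)^2*(g - 3)*(g - 1)*(g - 5)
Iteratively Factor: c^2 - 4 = (c + 2)*(c - 2)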